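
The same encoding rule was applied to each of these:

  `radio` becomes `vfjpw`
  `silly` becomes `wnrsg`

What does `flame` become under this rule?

In radio: r→v is +4, a→f is +5, d→j is +6, i→p is +7 — the shift increases by 1 each position. Letter i (0-indexed) is shifted by i+4, so successive shifts are 4, 5, 6, ….
On flame: f+4=j, l+5=q, a+6=g, m+7=t, e+8=m.

jqgtm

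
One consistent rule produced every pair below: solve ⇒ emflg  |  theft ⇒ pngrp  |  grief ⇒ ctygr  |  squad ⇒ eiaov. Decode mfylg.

olive

s(18)→e(4) and o(14)→m(12) fit y≡11x+14 (mod 26); the inverse of 11 mod 26 is 19. Each letter's alphabet position (a=0..z=25) is mapped through 11·x+14 mod 26 — an affine cipher.
Decoding mfylg: m(12)→19·(12−14)≡14=o; f(5)→19·(5−14)≡11=l; y(24)→19·(24−14)≡8=i; l(11)→19·(11−14)≡21=v; g(6)→19·(6−14)≡4=e (all mod 26).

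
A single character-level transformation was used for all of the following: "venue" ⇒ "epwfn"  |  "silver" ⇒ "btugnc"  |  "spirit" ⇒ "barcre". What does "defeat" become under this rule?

mpopje

Shifts by position in venue: pos 0: v→e (+9), pos 1: e→p (+11), pos 2: n→w (+9), pos 3: u→f (+11) — repeating every 2. A repeating key of period 2 is used — shifts +9, +11 over and over.
Applying it to defeat: d+9=m, e+11=p, f+9=o, e+11=p, a+9=j, t+11=e.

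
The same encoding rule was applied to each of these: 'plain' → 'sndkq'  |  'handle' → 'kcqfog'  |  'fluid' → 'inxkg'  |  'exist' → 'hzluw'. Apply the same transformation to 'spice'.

It's a Vigenère-style cipher with numeric key [3,2]: position i shifts by key[i mod 2].
For spice: s+3=v, p+2=r, i+3=l, c+2=e, e+3=h.

vrleh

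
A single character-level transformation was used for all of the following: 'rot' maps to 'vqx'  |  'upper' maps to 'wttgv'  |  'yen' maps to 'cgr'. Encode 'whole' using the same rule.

alqpg

The shift depends on letter class: consonant r→v is +4, but vowel o→q is +2. The rule splits by letter class: vowels +2, consonants +4.
Applying it to whole: w(cons)+4=a, h(cons)+4=l, o(vowel)+2=q, l(cons)+4=p, e(vowel)+2=g.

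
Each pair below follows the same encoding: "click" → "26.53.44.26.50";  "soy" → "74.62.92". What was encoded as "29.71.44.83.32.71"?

driver

c(#3)→26 and l(#12)→53: differences scale by 3, so n = 3·pos + 17. Each letter becomes 3×(its alphabet position, a=1..z=26) + 17.
Reversing it on 29.71.44.83.32.71: 29→(29−17)÷3=4=d, 71→(71−17)÷3=18=r, 44→(44−17)÷3=9=i, 83→(83−17)÷3=22=v, 32→(32−17)÷3=5=e, 71→(71−17)÷3=18=r.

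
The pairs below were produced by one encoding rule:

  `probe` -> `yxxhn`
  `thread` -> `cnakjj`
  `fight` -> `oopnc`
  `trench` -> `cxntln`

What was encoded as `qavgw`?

Shifts by position in probe: pos 0: p→y (+9), pos 1: r→x (+6), pos 2: o→x (+9), pos 3: b→h (+6) — repeating every 2. It's a Vigenère-style cipher with numeric key [9,6]: position i shifts by key[i mod 2].
Reversing it on qavgw: q−9=h, a−6=u, v−9=m, g−6=a, w−9=n.

human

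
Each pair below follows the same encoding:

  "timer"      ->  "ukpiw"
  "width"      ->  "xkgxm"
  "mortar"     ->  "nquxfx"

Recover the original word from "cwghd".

buddy

In timer: t→u is +1, i→k is +2, m→p is +3, e→i is +4 — the shift increases by 1 each position. Each letter shifts forward by (position + 1), i.e. 1, 2, 3, … — the shift grows by one for each successive letter.
Undoing it on cwghd: c−1=b, w−2=u, g−3=d, h−4=d, d−5=y.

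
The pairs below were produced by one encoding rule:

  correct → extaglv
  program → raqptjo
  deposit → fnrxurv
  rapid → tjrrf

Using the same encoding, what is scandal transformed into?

Shifts by position in correct: pos 0: c→e (+2), pos 1: o→x (+9), pos 2: r→t (+2), pos 3: r→a (+9) — repeating every 2. A repeating key of period 2 is used — shifts +2, +9 over and over.
Applying it to scandal: s+2=u, c+9=l, a+2=c, n+9=w, d+2=f, a+9=j, l+2=n.

ulcwfjn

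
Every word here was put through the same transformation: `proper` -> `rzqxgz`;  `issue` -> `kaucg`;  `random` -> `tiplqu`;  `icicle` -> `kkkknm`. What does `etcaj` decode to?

clash

Shifts by position in proper: pos 0: p→r (+2), pos 1: r→z (+8), pos 2: o→q (+2), pos 3: p→x (+8) — repeating every 2. It's a Vigenère-style cipher with numeric key [2,8]: position i shifts by key[i mod 2].
Undoing it on etcaj: e−2=c, t−8=l, c−2=a, a−8=s, j−2=h.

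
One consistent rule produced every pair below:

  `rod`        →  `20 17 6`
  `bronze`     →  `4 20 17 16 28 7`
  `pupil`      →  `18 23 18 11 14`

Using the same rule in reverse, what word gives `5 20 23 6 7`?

crude

The number is (letter's place in the alphabet, a=1) + 2.
Reversing it on 5 20 23 6 7: 5→(5−2)÷1=3=c, 20→(20−2)÷1=18=r, 23→(23−2)÷1=21=u, 6→(6−2)÷1=4=d, 7→(7−2)÷1=5=e.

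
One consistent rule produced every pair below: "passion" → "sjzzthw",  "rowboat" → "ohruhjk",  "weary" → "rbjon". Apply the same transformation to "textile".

kbcktab

p(15)→s(18) and a(0)→j(9) fit y≡11x+9 (mod 26); the inverse of 11 mod 26 is 19. Treating letters as 0–25, the rule is x ↦ 11x + 9 (mod 26).
On textile: t(19)→11·19+9≡10=k; e(4)→11·4+9≡1=b; x(23)→11·23+9≡2=c; t(19)→11·19+9≡10=k; i(8)→11·8+9≡19=t; l(11)→11·11+9≡0=a; e(4)→11·4+9≡1=b (all mod 26).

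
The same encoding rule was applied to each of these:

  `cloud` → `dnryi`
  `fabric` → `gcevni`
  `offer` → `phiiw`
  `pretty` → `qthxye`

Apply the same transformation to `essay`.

fuved

In cloud: c→d is +1, l→n is +2, o→r is +3, u→y is +4 — the shift increases by 1 each position. The shift increases by 1 at each position, starting from +1: 1, 2, 3, ….
On essay: e+1=f, s+2=u, s+3=v, a+4=e, y+5=d.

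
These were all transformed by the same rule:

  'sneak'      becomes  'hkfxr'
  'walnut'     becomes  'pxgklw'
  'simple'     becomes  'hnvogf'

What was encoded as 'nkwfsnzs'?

s(18)→h(7) and n(13)→k(10) fit y≡15x+23 (mod 26); the inverse of 15 mod 26 is 7. Treating letters as 0–25, the rule is x ↦ 15x + 23 (mod 26).
Reversing it on nkwfsnzs: n(13)→7·(13−23)≡8=i; k(10)→7·(10−23)≡13=n; w(22)→7·(22−23)≡19=t; f(5)→7·(5−23)≡4=e; s(18)→7·(18−23)≡17=r; n(13)→7·(13−23)≡8=i; z(25)→7·(25−23)≡14=o; s(18)→7·(18−23)≡17=r (all mod 26).

interior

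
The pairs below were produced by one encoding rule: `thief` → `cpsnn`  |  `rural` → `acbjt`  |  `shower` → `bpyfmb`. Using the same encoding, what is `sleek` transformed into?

btons

Shifts by position in thief: pos 0: t→c (+9), pos 1: h→p (+8), pos 2: i→s (+10), pos 3: e→n (+9), pos 4: f→n (+8) — repeating every 3. The shifts repeat in a cycle of length 3: positions 0,1,… shift by +9, +8, +10, then the pattern repeats.
On sleek: s+9=b, l+8=t, e+10=o, e+9=n, k+8=s.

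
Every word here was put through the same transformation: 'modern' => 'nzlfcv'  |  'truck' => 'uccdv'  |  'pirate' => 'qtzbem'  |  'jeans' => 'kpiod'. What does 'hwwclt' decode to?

A repeating key of period 3 is used — shifts +1, +11, +8 over and over.
Reversing it on hwwclt: h−1=g, w−11=l, w−8=o, c−1=b, l−11=a, t−8=l.

global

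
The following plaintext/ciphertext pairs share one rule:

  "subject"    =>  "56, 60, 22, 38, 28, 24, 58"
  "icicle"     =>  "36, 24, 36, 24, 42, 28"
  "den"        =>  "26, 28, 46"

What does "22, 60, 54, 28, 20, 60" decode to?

bureau

s(#19)→56 and u(#21)→60: differences scale by 2, so n = 2·pos + 18. The formula is n = 2×(alphabet index, a=1) + 18.
Decoding 22, 60, 54, 28, 20, 60: 22→(22−18)÷2=2=b, 60→(60−18)÷2=21=u, 54→(54−18)÷2=18=r, 28→(28−18)÷2=5=e, 20→(20−18)÷2=1=a, 60→(60−18)÷2=21=u.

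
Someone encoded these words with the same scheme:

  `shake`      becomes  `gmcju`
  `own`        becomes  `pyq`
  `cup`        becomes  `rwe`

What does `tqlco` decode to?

Two steps: reverse the string, then apply a Caesar shift of +2.
Decoding tqlco: shift back: t−2=r, q−2=o, l−2=j, c−2=a, o−2=m → rojam; then reverse → major.

major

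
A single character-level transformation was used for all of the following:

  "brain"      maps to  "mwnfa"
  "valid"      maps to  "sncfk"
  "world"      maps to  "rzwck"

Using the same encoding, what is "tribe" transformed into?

b(1)→m(12) and r(17)→w(22) fit y≡25x+13 (mod 26); the inverse of 25 mod 26 is 25. Each letter's alphabet position (a=0..z=25) is mapped through 25·x+13 mod 26 — an affine cipher.
For tribe: t(19)→25·19+13≡20=u; r(17)→25·17+13≡22=w; i(8)→25·8+13≡5=f; b(1)→25·1+13≡12=m; e(4)→25·4+13≡9=j (all mod 26).

uwfmj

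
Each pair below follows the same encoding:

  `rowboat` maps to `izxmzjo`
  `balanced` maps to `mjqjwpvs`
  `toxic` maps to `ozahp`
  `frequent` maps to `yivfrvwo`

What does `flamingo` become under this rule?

r(17)→i(8) and o(14)→z(25) fit y≡3x+9 (mod 26); the inverse of 3 mod 26 is 9. This is an affine cipher: with a=0,…,z=25, each position x becomes (3x+9) mod 26.
For flamingo: f(5)→3·5+9≡24=y; l(11)→3·11+9≡16=q; a(0)→3·0+9≡9=j; m(12)→3·12+9≡19=t; i(8)→3·8+9≡7=h; n(13)→3·13+9≡22=w; g(6)→3·6+9≡1=b; o(14)→3·14+9≡25=z (all mod 26).

yqjthwbz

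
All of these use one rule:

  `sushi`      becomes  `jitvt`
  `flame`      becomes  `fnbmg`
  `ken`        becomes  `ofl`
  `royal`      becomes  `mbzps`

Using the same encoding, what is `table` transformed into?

fmcbu

The word is reversed, then every letter is shifted forward by 1.
For table: reverse → elbat; then shift: e+1=f, l+1=m, b+1=c, a+1=b, t+1=u.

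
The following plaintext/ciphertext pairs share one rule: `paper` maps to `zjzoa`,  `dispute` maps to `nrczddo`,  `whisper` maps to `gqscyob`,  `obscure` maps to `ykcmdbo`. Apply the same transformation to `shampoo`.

It's a Vigenère-style cipher with numeric key [10,9,10]: position i shifts by key[i mod 3].
Applying it to shampoo: s+10=c, h+9=q, a+10=k, m+10=w, p+9=y, o+10=y, o+10=y.

cqkwyyy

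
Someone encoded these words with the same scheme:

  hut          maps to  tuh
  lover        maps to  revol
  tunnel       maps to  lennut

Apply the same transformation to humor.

The output letters match the input read backwards: hut reversed is tuh. The word is simply reversed.
On humor: reverse → romuh.

romuh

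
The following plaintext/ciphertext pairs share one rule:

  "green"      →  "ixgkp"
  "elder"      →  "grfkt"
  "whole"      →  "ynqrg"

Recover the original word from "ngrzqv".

It's a Vigenère-style cipher with numeric key [2,6]: position i shifts by key[i mod 2].
Reversing it on ngrzqv: n−2=l, g−6=a, r−2=p, z−6=t, q−2=o, v−6=p.

laptop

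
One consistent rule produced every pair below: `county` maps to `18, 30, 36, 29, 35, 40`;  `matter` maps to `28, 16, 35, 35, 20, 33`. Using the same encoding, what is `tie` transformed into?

35, 24, 20

Letters become their 1-based position plus 15 (so a→16, b→17, …).
For tie: t=20→35, i=9→24, e=5→20.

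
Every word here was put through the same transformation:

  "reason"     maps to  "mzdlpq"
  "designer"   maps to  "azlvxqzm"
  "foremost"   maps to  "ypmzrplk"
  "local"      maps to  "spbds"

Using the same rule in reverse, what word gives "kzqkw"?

r(17)→m(12) and e(4)→z(25) fit y≡25x+3 (mod 26); the inverse of 25 mod 26 is 25. Each letter's alphabet position (a=0..z=25) is mapped through 25·x+3 mod 26 — an affine cipher.
Reversing it on kzqkw: k(10)→25·(10−3)≡19=t; z(25)→25·(25−3)≡4=e; q(16)→25·(16−3)≡13=n; k(10)→25·(10−3)≡19=t; w(22)→25·(22−3)≡7=h (all mod 26).

tenth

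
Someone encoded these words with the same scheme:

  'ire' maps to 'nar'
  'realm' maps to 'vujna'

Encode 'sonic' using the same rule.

The output letters match the input read backwards, each shifted +9: ire reversed is eri. The word is reversed, then every letter is shifted forward by 9.
Applying it to sonic: reverse → cinos; then shift: c+9=l, i+9=r, n+9=w, o+9=x, s+9=b.

lrwxb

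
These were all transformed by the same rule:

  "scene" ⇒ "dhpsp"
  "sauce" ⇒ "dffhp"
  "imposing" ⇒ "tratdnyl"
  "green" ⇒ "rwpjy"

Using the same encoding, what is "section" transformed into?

djnytty

It's a Vigenère-style cipher with numeric key [11,5]: position i shifts by key[i mod 2].
On section: s+11=d, e+5=j, c+11=n, t+5=y, i+11=t, o+5=t, n+11=y.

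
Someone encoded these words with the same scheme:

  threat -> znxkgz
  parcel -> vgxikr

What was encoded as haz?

but

Compare letters: t→z is +6, h→n is +6, r→x is +6 — a constant shift. Each letter is shifted forward by 6 in the alphabet (a Caesar shift of +6).
Undoing it on haz: h−6=b, a−6=u, z−6=t.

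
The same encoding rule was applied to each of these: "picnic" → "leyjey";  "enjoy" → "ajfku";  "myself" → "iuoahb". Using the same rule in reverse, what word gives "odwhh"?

Compare letters: p→l is +22, i→e is +22, c→y is +22 — a constant shift. It's a constant shift of +22 (ROT22).
Decoding odwhh: o−22=s, d−22=h, w−22=a, h−22=l, h−22=l.

shall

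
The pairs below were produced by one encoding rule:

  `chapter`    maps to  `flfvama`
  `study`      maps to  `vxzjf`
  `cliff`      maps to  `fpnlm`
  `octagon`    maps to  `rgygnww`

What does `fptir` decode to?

In chapter: c→f is +3, h→l is +4, a→f is +5, p→v is +6 — the shift increases by 1 each position. The shift increases by 1 at each position, starting from +3: 3, 4, 5, ….
Undoing it on fptir: f−3=c, p−4=l, t−5=o, i−6=c, r−7=k.

clock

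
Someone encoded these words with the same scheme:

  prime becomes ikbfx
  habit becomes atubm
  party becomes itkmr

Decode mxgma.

tenth

It's a constant shift of +19 (ROT19).
Decoding mxgma: m−19=t, x−19=e, g−19=n, m−19=t, a−19=h.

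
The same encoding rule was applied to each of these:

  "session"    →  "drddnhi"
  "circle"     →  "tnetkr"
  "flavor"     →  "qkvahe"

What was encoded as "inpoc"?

night

s(18)→d(3) and e(4)→r(17) fit y≡25x+21 (mod 26); the inverse of 25 mod 26 is 25. Treating letters as 0–25, the rule is x ↦ 25x + 21 (mod 26).
Decoding inpoc: i(8)→25·(8−21)≡13=n; n(13)→25·(13−21)≡8=i; p(15)→25·(15−21)≡6=g; o(14)→25·(14−21)≡7=h; c(2)→25·(2−21)≡19=t (all mod 26).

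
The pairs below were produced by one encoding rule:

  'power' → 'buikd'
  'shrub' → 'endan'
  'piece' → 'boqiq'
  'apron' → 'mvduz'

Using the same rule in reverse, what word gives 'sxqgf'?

great

Shifts by position in power: pos 0: p→b (+12), pos 1: o→u (+6), pos 2: w→i (+12), pos 3: e→k (+6) — repeating every 2. It's a Vigenère-style cipher with numeric key [12,6]: position i shifts by key[i mod 2].
Undoing it on sxqgf: s−12=g, x−6=r, q−12=e, g−6=a, f−12=t.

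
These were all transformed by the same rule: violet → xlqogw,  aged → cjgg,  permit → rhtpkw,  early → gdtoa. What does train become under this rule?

vuclp

Shifts by position in violet: pos 0: v→x (+2), pos 1: i→l (+3), pos 2: o→q (+2), pos 3: l→o (+3) — repeating every 2. The shifts repeat in a cycle of length 2: positions 0,1,… shift by +2, +3, then the pattern repeats.
Applying it to train: t+2=v, r+3=u, a+2=c, i+3=l, n+2=p.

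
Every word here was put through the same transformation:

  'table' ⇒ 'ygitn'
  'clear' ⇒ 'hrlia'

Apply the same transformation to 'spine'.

The shift increases by 1 at each position, starting from +5: 5, 6, 7, ….
Applying it to spine: s+5=x, p+6=v, i+7=p, n+8=v, e+9=n.

xvpvn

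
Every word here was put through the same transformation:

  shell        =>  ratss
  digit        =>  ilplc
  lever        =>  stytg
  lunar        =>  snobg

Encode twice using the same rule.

s(18)→r(17) and h(7)→a(0) fit y≡11x+1 (mod 26); the inverse of 11 mod 26 is 19. This is an affine cipher: with a=0,…,z=25, each position x becomes (11x+1) mod 26.
On twice: t(19)→11·19+1≡2=c; w(22)→11·22+1≡9=j; i(8)→11·8+1≡11=l; c(2)→11·2+1≡23=x; e(4)→11·4+1≡19=t (all mod 26).

cjlxt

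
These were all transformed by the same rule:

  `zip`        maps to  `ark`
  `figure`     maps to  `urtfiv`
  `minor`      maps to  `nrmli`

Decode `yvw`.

bed

Each pair mirrors across the alphabet (z↔a, i↔r, p↔k): positions sum to 25. Each letter is replaced by its mirror in the alphabet: a↔z, b↔y, c↔x, and so on (the Atbash cipher).
Decoding yvw: y↔b, v↔e, w↔d.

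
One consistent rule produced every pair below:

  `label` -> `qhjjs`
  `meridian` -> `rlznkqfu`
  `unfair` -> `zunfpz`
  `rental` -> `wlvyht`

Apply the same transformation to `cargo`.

Shifts by position in label: pos 0: l→q (+5), pos 1: a→h (+7), pos 2: b→j (+8), pos 3: e→j (+5), pos 4: l→s (+7) — repeating every 3. It's a Vigenère-style cipher with numeric key [5,7,8]: position i shifts by key[i mod 3].
Applying it to cargo: c+5=h, a+7=h, r+8=z, g+5=l, o+7=v.

hhzlv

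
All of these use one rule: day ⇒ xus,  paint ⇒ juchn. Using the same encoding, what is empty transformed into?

ygjns

Every letter moves 20 places later in the alphabet, wrapping around z→a.
For empty: e+20=y, m+20=g, p+20=j, t+20=n, y+20=s.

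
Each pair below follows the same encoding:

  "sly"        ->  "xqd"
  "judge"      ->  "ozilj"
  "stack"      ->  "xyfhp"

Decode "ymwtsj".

throne

Compare letters: s→x is +5, l→q is +5, y→d is +5 — a constant shift. It's a constant shift of +5 (ROT5).
Decoding ymwtsj: y−5=t, m−5=h, w−5=r, t−5=o, s−5=n, j−5=e.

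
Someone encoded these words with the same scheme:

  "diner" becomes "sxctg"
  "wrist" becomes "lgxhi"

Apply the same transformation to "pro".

egd

Compare letters: d→s is +15, i→x is +15, n→c is +15 — a constant shift. It's a constant shift of +15 (ROT15).
Applying it to pro: p+15=e, r+15=g, o+15=d.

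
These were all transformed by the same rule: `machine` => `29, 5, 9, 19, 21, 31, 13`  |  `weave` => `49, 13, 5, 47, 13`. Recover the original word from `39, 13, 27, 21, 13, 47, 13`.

relieve

m(#13)→29 and a(#1)→5: differences scale by 2, so n = 2·pos + 3. Each letter becomes 2×(its alphabet position, a=1..z=26) + 3.
Decoding 39, 13, 27, 21, 13, 47, 13: 39→(39−3)÷2=18=r, 13→(13−3)÷2=5=e, 27→(27−3)÷2=12=l, 21→(21−3)÷2=9=i, 13→(13−3)÷2=5=e, 47→(47−3)÷2=22=v, 13→(13−3)÷2=5=e.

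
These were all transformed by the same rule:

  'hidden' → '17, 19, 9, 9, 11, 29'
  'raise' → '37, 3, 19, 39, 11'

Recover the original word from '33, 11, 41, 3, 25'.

h(#8)→17 and i(#9)→19: differences scale by 2, so n = 2·pos + 1. With a=1..z=26, the number is 2·pos + 1.
Decoding 33, 11, 41, 3, 25: 33→(33−1)÷2=16=p, 11→(11−1)÷2=5=e, 41→(41−1)÷2=20=t, 3→(3−1)÷2=1=a, 25→(25−1)÷2=12=l.

petal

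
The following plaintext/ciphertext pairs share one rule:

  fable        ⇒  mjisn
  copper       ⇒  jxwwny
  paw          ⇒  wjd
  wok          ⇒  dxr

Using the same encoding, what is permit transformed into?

The shift depends on letter class: consonant f→m is +7, but vowel a→j is +9. Vowels shift forward by 9 and consonants shift forward by 7.
For permit: p(cons)+7=w, e(vowel)+9=n, r(cons)+7=y, m(cons)+7=t, i(vowel)+9=r, t(cons)+7=a.

wnytra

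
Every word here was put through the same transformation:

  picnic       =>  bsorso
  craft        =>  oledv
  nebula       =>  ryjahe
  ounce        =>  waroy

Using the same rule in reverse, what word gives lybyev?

repeat

p(15)→b(1) and i(8)→s(18) fit y≡5x+4 (mod 26); the inverse of 5 mod 26 is 21. Each letter's alphabet position (a=0..z=25) is mapped through 5·x+4 mod 26 — an affine cipher.
Undoing it on lybyev: l(11)→21·(11−4)≡17=r; y(24)→21·(24−4)≡4=e; b(1)→21·(1−4)≡15=p; y(24)→21·(24−4)≡4=e; e(4)→21·(4−4)≡0=a; v(21)→21·(21−4)≡19=t (all mod 26).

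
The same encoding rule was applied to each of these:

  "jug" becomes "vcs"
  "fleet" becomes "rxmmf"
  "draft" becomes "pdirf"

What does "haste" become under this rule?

The shift depends on letter class: consonant j→v is +12, but vowel u→c is +8. The rule splits by letter class: vowels +8, consonants +12.
On haste: h(cons)+12=t, a(vowel)+8=i, s(cons)+12=e, t(cons)+12=f, e(vowel)+8=m.

tiefm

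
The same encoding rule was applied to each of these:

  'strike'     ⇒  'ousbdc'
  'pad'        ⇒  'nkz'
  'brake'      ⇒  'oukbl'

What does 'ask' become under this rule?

The output letters match the input read backwards, each shifted +10: strike reversed is ekirts. Read the word backwards and shift each letter +10.
For ask: reverse → ksa; then shift: k+10=u, s+10=c, a+10=k.

uck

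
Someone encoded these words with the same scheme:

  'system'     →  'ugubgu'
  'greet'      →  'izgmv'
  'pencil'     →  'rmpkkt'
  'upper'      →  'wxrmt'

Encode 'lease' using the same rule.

Shifts by position in system: pos 0: s→u (+2), pos 1: y→g (+8), pos 2: s→u (+2), pos 3: t→b (+8) — repeating every 2. The shifts repeat in a cycle of length 2: positions 0,1,… shift by +2, +8, then the pattern repeats.
On lease: l+2=n, e+8=m, a+2=c, s+8=a, e+2=g.

nmcag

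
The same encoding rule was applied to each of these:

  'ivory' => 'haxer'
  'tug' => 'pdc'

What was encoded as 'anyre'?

viper

Read the word backwards and shift each letter +9.
Reversing it on anyre: shift back: a−9=r, n−9=e, y−9=p, r−9=i, e−9=v → repiv; then reverse → viper.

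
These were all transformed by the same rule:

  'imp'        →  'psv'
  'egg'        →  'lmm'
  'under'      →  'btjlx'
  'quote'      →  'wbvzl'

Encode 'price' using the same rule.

The shift depends on letter class: consonant m→s is +6, but vowel i→p is +7. Vowels shift forward by 7 and consonants shift forward by 6.
Applying it to price: p(cons)+6=v, r(cons)+6=x, i(vowel)+7=p, c(cons)+6=i, e(vowel)+7=l.

vxpil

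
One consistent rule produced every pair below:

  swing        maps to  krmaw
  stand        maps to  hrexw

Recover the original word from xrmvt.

Read the word backwards and shift each letter +4.
Undoing it on xrmvt: shift back: x−4=t, r−4=n, m−4=i, v−4=r, t−4=p → tnirp; then reverse → print.

print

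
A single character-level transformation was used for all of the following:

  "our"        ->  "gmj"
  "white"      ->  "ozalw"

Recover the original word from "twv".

Compare letters: o→g is +18, u→m is +18, r→j is +18 — a constant shift. Every letter moves 18 places later in the alphabet, wrapping around z→a.
Undoing it on twv: t−18=b, w−18=e, v−18=d.

bed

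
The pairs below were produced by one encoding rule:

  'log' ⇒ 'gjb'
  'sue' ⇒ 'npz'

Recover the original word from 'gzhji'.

This is a Caesar cipher with shift 21.
Undoing it on gzhji: g−21=l, z−21=e, h−21=m, j−21=o, i−21=n.

lemon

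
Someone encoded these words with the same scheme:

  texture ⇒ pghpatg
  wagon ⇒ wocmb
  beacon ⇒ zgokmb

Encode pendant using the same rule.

xgbvobp

Treating letters as 0–25, the rule is x ↦ 11x + 14 (mod 26).
For pendant: p(15)→11·15+14≡23=x; e(4)→11·4+14≡6=g; n(13)→11·13+14≡1=b; d(3)→11·3+14≡21=v; a(0)→11·0+14≡14=o; n(13)→11·13+14≡1=b; t(19)→11·19+14≡15=p (all mod 26).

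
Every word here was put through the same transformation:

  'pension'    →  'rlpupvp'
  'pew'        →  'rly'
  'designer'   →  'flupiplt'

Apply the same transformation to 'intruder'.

The shift depends on letter class: consonant p→r is +2, but vowel e→l is +7. Two shifts are in play — +7 for a/e/i/o/u, +2 for every other letter.
Applying it to intruder: i(vowel)+7=p, n(cons)+2=p, t(cons)+2=v, r(cons)+2=t, u(vowel)+7=b, d(cons)+2=f, e(vowel)+7=l, r(cons)+2=t.

ppvtbflt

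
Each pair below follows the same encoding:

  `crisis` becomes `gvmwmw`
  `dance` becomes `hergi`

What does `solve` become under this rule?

Compare letters: c→g is +4, r→v is +4, i→m is +4 — a constant shift. Each letter is shifted forward by 4 in the alphabet (a Caesar shift of +4).
For solve: s+4=w, o+4=s, l+4=p, v+4=z, e+4=i.

wspzi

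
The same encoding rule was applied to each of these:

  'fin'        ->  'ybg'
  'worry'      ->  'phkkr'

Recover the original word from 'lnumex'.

subtle

Compare letters: f→y is +19, i→b is +19, n→g is +19 — a constant shift. It's a constant shift of +19 (ROT19).
Reversing it on lnumex: l−19=s, n−19=u, u−19=b, m−19=t, e−19=l, x−19=e.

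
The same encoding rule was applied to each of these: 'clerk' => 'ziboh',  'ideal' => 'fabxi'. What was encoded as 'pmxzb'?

space

Compare letters: c→z is +23, l→i is +23, e→b is +23 — a constant shift. This is a Caesar cipher with shift 23.
Decoding pmxzb: p−23=s, m−23=p, x−23=a, z−23=c, b−23=e.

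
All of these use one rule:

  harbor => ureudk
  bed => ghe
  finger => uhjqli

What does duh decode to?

The output letters match the input read backwards, each shifted +3: harbor reversed is robrah. The word is reversed, then every letter is shifted forward by 3.
Reversing it on duh: shift back: d−3=a, u−3=r, h−3=e → are; then reverse → era.

era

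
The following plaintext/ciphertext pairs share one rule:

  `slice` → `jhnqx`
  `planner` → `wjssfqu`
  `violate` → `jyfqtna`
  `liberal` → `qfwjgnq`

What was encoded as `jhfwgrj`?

The output letters match the input read backwards, each shifted +5: slice reversed is ecils. Two steps: reverse the string, then apply a Caesar shift of +5.
Undoing it on jhfwgrj: shift back: j−5=e, h−5=c, f−5=a, w−5=r, g−5=b, r−5=m, j−5=e → ecarbme; then reverse → embrace.

embrace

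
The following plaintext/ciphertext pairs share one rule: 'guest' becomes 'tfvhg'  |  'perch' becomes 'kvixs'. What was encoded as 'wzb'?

Each letter is replaced by its mirror in the alphabet: a↔z, b↔y, c↔x, and so on (the Atbash cipher).
Undoing it on wzb: w↔d, z↔a, b↔y.

day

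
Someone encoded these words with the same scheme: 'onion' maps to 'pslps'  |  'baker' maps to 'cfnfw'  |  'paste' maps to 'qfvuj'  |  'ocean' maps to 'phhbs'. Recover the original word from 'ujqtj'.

Shifts by position in onion: pos 0: o→p (+1), pos 1: n→s (+5), pos 2: i→l (+3), pos 3: o→p (+1), pos 4: n→s (+5) — repeating every 3. The shifts repeat in a cycle of length 3: positions 0,1,… shift by +1, +5, +3, then the pattern repeats.
Undoing it on ujqtj: u−1=t, j−5=e, q−3=n, t−1=s, j−5=e.

tense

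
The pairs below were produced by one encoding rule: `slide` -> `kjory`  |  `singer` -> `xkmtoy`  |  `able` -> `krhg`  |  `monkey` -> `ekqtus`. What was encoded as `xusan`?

humor

The word is reversed, then every letter is shifted forward by 6.
Reversing it on xusan: shift back: x−6=r, u−6=o, s−6=m, a−6=u, n−6=h → romuh; then reverse → humor.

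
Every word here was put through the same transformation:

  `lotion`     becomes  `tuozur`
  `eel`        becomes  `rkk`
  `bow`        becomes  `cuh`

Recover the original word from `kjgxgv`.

parade

Two steps: reverse the string, then apply a Caesar shift of +6.
Decoding kjgxgv: shift back: k−6=e, j−6=d, g−6=a, x−6=r, g−6=a, v−6=p → edarap; then reverse → parade.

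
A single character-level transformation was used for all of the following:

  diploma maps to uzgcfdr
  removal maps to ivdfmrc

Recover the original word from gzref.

piano

Compare letters: d→u is +17, i→z is +17, p→g is +17 — a constant shift. Every letter moves 17 places later in the alphabet, wrapping around z→a.
Decoding gzref: g−17=p, z−17=i, r−17=a, e−17=n, f−17=o.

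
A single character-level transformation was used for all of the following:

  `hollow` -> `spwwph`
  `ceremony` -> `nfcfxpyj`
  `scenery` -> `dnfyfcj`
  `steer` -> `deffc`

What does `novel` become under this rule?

ypgfw

Two shifts are in play — +1 for a/e/i/o/u, +11 for every other letter.
On novel: n(cons)+11=y, o(vowel)+1=p, v(cons)+11=g, e(vowel)+1=f, l(cons)+11=w.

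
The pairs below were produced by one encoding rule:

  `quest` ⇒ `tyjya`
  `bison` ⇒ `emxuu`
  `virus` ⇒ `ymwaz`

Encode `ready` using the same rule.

Each letter shifts forward by (position + 3), i.e. 3, 4, 5, … — the shift grows by one for each successive letter.
Applying it to ready: r+3=u, e+4=i, a+5=f, d+6=j, y+7=f.

uifjf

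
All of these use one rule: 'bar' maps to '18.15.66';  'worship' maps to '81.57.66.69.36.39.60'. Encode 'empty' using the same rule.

b(#2)→18 and a(#1)→15: differences scale by 3, so n = 3·pos + 12. Each letter becomes 3×(its alphabet position, a=1..z=26) + 12.
On empty: e=5→27, m=13→51, p=16→60, t=20→72, y=25→87.

27.51.60.72.87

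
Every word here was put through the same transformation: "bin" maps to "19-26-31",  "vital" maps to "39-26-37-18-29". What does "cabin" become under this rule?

b is letter #2 and maps to 19: an offset of 17. Each letter is replaced by its alphabet position (a=1..z=26) + 17.
Applying it to cabin: c=3→20, a=1→18, b=2→19, i=9→26, n=14→31.

20-18-19-26-31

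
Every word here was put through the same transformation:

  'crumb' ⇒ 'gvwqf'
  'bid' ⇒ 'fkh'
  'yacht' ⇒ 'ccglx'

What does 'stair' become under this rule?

wxckv

The shift depends on letter class: consonant c→g is +4, but vowel u→w is +2. Vowels shift forward by 2 and consonants shift forward by 4.
Applying it to stair: s(cons)+4=w, t(cons)+4=x, a(vowel)+2=c, i(vowel)+2=k, r(cons)+4=v.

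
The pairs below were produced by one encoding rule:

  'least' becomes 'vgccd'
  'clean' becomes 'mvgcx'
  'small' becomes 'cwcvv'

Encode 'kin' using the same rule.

ukx

Vowels shift forward by 2 and consonants shift forward by 10.
For kin: k(cons)+10=u, i(vowel)+2=k, n(cons)+10=x.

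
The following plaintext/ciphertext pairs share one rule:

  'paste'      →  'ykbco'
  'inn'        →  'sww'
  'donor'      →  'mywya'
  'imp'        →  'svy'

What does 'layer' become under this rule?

The shift depends on letter class: consonant p→y is +9, but vowel a→k is +10. Two shifts are in play — +10 for a/e/i/o/u, +9 for every other letter.
For layer: l(cons)+9=u, a(vowel)+10=k, y(cons)+9=h, e(vowel)+10=o, r(cons)+9=a.

ukhoa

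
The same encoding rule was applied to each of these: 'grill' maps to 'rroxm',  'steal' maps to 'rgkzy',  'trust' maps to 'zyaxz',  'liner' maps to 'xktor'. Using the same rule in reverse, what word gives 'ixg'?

The output letters match the input read backwards, each shifted +6: grill reversed is llirg. The word is reversed, then every letter is shifted forward by 6.
Decoding ixg: shift back: i−6=c, x−6=r, g−6=a → cra; then reverse → arc.

arc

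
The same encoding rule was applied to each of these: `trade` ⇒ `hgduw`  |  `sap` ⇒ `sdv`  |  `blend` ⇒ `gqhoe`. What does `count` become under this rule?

wqxrf

The word is reversed, then every letter is shifted forward by 3.
Applying it to count: reverse → tnuoc; then shift: t+3=w, n+3=q, u+3=x, o+3=r, c+3=f.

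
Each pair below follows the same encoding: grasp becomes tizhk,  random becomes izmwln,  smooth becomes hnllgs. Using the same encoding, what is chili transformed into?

xsror

Each pair mirrors across the alphabet (g↔t, r↔i, a↔z): positions sum to 25. This is the alphabet-reversal cipher (Atbash): a becomes z, b becomes y, etc.
For chili: c↔x, h↔s, i↔r, l↔o, i↔r.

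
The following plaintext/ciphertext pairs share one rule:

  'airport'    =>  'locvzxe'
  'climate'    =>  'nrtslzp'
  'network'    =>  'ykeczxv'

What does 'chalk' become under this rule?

nnlrv

Shifts by position in airport: pos 0: a→l (+11), pos 1: i→o (+6), pos 2: r→c (+11), pos 3: p→v (+6) — repeating every 2. A repeating key of period 2 is used — shifts +11, +6 over and over.
For chalk: c+11=n, h+6=n, a+11=l, l+6=r, k+11=v.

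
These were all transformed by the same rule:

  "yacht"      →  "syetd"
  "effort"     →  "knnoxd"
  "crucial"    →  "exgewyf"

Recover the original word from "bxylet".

Each letter's alphabet position (a=0..z=25) is mapped through 3·x+24 mod 26 — an affine cipher.
Decoding bxylet: b(1)→9·(1−24)≡1=b; x(23)→9·(23−24)≡17=r; y(24)→9·(24−24)≡0=a; l(11)→9·(11−24)≡13=n; e(4)→9·(4−24)≡2=c; t(19)→9·(19−24)≡7=h (all mod 26).

branch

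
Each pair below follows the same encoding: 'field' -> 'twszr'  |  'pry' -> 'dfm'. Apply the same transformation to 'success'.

Compare letters: f→t is +14, i→w is +14, e→s is +14 — a constant shift. Every letter moves 14 places later in the alphabet, wrapping around z→a.
On success: s+14=g, u+14=i, c+14=q, c+14=q, e+14=s, s+14=g, s+14=g.

giqqsgg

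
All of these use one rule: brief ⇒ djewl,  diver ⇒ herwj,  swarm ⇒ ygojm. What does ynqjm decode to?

b(1)→d(3) and r(17)→j(9) fit y≡15x+14 (mod 26); the inverse of 15 mod 26 is 7. This is an affine cipher: with a=0,…,z=25, each position x becomes (15x+14) mod 26.
Reversing it on ynqjm: y(24)→7·(24−14)≡18=s; n(13)→7·(13−14)≡19=t; q(16)→7·(16−14)≡14=o; j(9)→7·(9−14)≡17=r; m(12)→7·(12−14)≡12=m (all mod 26).

storm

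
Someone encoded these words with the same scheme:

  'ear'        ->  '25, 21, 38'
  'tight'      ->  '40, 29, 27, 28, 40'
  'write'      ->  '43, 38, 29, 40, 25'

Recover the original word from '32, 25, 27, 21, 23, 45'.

e is letter #5 and maps to 25: an offset of 20. Each letter is replaced by its alphabet position (a=1..z=26) + 20.
Undoing it on 32, 25, 27, 21, 23, 45: 32→(32−20)÷1=12=l, 25→(25−20)÷1=5=e, 27→(27−20)÷1=7=g, 21→(21−20)÷1=1=a, 23→(23−20)÷1=3=c, 45→(45−20)÷1=25=y.

legacy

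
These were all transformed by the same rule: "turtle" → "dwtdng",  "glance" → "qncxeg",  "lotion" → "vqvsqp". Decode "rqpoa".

honey

Shifts by position in turtle: pos 0: t→d (+10), pos 1: u→w (+2), pos 2: r→t (+2), pos 3: t→d (+10), pos 4: l→n (+2), pos 5: e→g (+2) — repeating every 3. It's a Vigenère-style cipher with numeric key [10,2,2]: position i shifts by key[i mod 3].
Decoding rqpoa: r−10=h, q−2=o, p−2=n, o−10=e, a−2=y.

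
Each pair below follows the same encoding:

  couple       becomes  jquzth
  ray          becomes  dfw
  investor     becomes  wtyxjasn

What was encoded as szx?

The output letters match the input read backwards, each shifted +5: couple reversed is elpuoc. Read the word backwards and shift each letter +5.
Reversing it on szx: shift back: s−5=n, z−5=u, x−5=s → nus; then reverse → sun.

sun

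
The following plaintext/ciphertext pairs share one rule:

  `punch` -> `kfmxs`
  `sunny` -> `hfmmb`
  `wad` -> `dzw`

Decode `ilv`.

Each letter is replaced by its mirror in the alphabet: a↔z, b↔y, c↔x, and so on (the Atbash cipher).
Undoing it on ilv: i↔r, l↔o, v↔e.

roe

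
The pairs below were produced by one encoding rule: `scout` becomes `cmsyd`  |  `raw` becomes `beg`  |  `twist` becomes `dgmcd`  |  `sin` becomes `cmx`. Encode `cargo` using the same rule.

The shift depends on letter class: consonant s→c is +10, but vowel o→s is +4. Two shifts are in play — +4 for a/e/i/o/u, +10 for every other letter.
Applying it to cargo: c(cons)+10=m, a(vowel)+4=e, r(cons)+10=b, g(cons)+10=q, o(vowel)+4=s.

mebqs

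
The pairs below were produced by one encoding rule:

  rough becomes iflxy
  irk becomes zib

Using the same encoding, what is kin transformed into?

Compare letters: r→i is +17, o→f is +17, u→l is +17 — a constant shift. This is a Caesar cipher with shift 17.
For kin: k+17=b, i+17=z, n+17=e.

bze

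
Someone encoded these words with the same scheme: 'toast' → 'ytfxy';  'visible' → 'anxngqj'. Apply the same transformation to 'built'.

gznqy

Compare letters: t→y is +5, o→t is +5, a→f is +5 — a constant shift. It's a constant shift of +5 (ROT5).
For built: b+5=g, u+5=z, i+5=n, l+5=q, t+5=y.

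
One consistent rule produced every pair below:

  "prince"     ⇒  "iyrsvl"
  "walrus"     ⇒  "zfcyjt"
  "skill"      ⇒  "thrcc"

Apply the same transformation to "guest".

p(15)→i(8) and r(17)→y(24) fit y≡21x+5 (mod 26); the inverse of 21 mod 26 is 5. Treating letters as 0–25, the rule is x ↦ 21x + 5 (mod 26).
Applying it to guest: g(6)→21·6+5≡1=b; u(20)→21·20+5≡9=j; e(4)→21·4+5≡11=l; s(18)→21·18+5≡19=t; t(19)→21·19+5≡14=o (all mod 26).

bjlto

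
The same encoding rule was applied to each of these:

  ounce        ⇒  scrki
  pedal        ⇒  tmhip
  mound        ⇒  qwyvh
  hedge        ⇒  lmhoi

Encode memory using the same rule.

Shifts by position in ounce: pos 0: o→s (+4), pos 1: u→c (+8), pos 2: n→r (+4), pos 3: c→k (+8) — repeating every 2. A repeating key of period 2 is used — shifts +4, +8 over and over.
On memory: m+4=q, e+8=m, m+4=q, o+8=w, r+4=v, y+8=g.

qmqwvg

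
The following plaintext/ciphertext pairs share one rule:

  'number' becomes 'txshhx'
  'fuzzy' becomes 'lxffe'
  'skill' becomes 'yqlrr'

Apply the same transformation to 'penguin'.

The shift depends on letter class: consonant n→t is +6, but vowel u→x is +3. Vowels shift forward by 3 and consonants shift forward by 6.
On penguin: p(cons)+6=v, e(vowel)+3=h, n(cons)+6=t, g(cons)+6=m, u(vowel)+3=x, i(vowel)+3=l, n(cons)+6=t.

vhtmxlt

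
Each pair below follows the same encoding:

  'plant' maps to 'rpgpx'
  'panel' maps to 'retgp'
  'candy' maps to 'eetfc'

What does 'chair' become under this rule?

elgkv

A repeating key of period 3 is used — shifts +2, +4, +6 over and over.
Applying it to chair: c+2=e, h+4=l, a+6=g, i+2=k, r+4=v.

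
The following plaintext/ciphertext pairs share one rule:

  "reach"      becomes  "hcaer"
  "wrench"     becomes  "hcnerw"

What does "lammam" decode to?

The word is simply reversed.
Undoing it on lammam: then reverse → mammal.

mammal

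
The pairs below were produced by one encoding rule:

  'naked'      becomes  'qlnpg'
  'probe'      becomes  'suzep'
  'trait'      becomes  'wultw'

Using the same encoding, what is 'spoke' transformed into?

vsznp

The rule splits by letter class: vowels +11, consonants +3.
Applying it to spoke: s(cons)+3=v, p(cons)+3=s, o(vowel)+11=z, k(cons)+3=n, e(vowel)+11=p.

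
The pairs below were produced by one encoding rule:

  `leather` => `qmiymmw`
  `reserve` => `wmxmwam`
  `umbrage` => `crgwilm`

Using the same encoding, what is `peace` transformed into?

The shift depends on letter class: consonant l→q is +5, but vowel e→m is +8. Two shifts are in play — +8 for a/e/i/o/u, +5 for every other letter.
On peace: p(cons)+5=u, e(vowel)+8=m, a(vowel)+8=i, c(cons)+5=h, e(vowel)+8=m.

umihm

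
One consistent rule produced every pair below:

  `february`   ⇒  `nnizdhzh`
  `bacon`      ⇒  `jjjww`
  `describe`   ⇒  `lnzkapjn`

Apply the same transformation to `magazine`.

A repeating key of period 3 is used — shifts +8, +9, +7 over and over.
For magazine: m+8=u, a+9=j, g+7=n, a+8=i, z+9=i, i+7=p, n+8=v, e+9=n.

ujniipvn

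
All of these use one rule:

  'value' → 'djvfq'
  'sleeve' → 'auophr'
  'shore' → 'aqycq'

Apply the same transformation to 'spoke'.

In value: v→d is +8, a→j is +9, l→v is +10, u→f is +11 — the shift increases by 1 each position. Each letter shifts forward by (position + 8), i.e. 8, 9, 10, … — the shift grows by one for each successive letter.
On spoke: s+8=a, p+9=y, o+10=y, k+11=v, e+12=q.

ayyvq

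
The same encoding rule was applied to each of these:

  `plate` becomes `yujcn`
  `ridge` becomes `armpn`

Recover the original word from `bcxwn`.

Every letter moves 9 places later in the alphabet, wrapping around z→a.
Undoing it on bcxwn: b−9=s, c−9=t, x−9=o, w−9=n, n−9=e.

stone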